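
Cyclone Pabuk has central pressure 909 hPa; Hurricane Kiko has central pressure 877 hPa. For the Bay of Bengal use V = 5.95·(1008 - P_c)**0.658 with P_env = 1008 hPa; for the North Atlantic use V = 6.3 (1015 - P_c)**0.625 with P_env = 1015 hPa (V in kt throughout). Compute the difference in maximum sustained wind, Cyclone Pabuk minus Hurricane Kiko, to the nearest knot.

-15 kt

Cyclone Pabuk: ΔP = 99; V ≈ 5.95 × 99^0.658 ≈ 122.36 kt.
Hurricane Kiko: ΔP = 138; V ≈ 6.3 × 138^0.625 ≈ 137.01 kt.
Difference ≈ 122.36 − 137.01 = -14.65 → -15 kt.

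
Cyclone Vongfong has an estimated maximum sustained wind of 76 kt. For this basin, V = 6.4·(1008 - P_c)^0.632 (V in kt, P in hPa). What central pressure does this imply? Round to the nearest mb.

ΔP = (V / 6.4)^(1/0.632) = (76/6.4)^1.582.
76/6.4 = 11.875; 11.875^1.582 ≈ 50.16 mb.
P_c = 1008 − 50.16 = 957.84 ≈ 958 mb.

958 mb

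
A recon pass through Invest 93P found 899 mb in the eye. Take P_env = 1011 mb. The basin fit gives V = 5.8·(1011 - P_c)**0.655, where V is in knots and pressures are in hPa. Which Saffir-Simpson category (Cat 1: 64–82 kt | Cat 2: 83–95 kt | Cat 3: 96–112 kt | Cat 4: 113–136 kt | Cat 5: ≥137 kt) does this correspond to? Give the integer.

ΔP = 1011 − 899 = 112 mb.
V ≈ 5.8 × 112^0.655 = 5.8 × 21.99 ≈ 128 kt.
128 kt falls in the Category 4 band.

4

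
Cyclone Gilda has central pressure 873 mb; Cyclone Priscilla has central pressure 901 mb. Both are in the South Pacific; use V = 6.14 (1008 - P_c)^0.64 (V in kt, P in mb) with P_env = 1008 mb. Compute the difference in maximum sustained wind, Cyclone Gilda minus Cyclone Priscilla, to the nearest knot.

Cyclone Gilda: ΔP = 135; V ≈ 6.14 × 135^0.64 ≈ 141.77 kt.
Cyclone Priscilla: ΔP = 107; V ≈ 6.14 × 107^0.64 ≈ 122.17 kt.
Difference ≈ 141.77 − 122.17 = 19.60 → 20 kt.

20 kt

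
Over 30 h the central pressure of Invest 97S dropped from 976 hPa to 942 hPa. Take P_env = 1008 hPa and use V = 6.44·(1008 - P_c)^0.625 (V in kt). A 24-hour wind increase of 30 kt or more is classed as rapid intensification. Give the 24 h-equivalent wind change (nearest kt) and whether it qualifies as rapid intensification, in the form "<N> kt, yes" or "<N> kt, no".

26 kt, no

V₁: ΔP = 32, V ≈ 6.44 × 32^0.625 ≈ 56.18 kt.
V₂: ΔP = 66, V ≈ 6.44 × 66^0.625 ≈ 88.33 kt.
ΔV over 30 h = 32.15 kt → 24 h equivalent = 32.15 × 24/30 ≈ 25.72 kt.
26 kt < 30 kt ⇒ not rapid intensification.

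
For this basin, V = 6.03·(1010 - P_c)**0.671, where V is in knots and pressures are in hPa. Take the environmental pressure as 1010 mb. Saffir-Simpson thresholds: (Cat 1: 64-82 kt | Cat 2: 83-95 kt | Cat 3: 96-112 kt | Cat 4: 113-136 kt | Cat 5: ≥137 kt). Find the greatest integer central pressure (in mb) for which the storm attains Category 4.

Category 4 begins at V = 113 kt.
Required ΔP = (113/6.03)^(1/0.671) = 18.740^1.490 ≈ 78.85 mb.
P_c ≤ 1010 − 78.85 = 931.15, so the highest integer P_c is 931 mb.

931 mb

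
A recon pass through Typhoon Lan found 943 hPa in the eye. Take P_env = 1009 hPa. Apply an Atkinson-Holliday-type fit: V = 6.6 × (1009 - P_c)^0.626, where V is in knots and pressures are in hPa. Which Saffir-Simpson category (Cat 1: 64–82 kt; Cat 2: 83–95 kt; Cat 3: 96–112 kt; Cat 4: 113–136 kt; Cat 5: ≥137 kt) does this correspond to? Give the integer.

2

ΔP = 1009 − 943 = 66 hPa.
V ≈ 6.6 × 66^0.626 = 6.6 × 13.77 ≈ 91 kt.
91 kt falls in the Category 2 band.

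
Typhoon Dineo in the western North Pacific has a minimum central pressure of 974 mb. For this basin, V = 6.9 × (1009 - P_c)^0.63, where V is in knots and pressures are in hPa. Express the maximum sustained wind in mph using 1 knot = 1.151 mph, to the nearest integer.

ΔP = 1009 − 974 = 35 mb.
V ≈ 6.9 × 35^0.63 = 6.9 × 9.392 ≈ 64.806 kt.
64.806 × 1.151 ≈ 74.59 mph → 75 mph.

75 mph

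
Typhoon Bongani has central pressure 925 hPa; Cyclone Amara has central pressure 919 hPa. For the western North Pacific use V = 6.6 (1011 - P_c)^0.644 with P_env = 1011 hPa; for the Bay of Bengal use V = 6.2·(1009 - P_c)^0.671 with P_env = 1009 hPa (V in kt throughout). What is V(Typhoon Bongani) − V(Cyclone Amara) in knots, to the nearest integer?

Typhoon Bongani: ΔP = 86; V ≈ 6.6 × 86^0.644 ≈ 116.24 kt.
Cyclone Amara: ΔP = 90; V ≈ 6.2 × 90^0.671 ≈ 126.97 kt.
Difference ≈ 116.24 − 126.97 = -10.73 → -11 kt.

-11 kt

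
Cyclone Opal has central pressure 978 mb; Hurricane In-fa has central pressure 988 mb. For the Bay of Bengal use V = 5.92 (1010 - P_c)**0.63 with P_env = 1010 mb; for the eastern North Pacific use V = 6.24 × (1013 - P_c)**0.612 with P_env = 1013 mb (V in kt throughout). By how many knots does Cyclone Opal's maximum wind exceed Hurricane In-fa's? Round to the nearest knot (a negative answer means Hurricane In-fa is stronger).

8 kt

Cyclone Opal: ΔP = 32; V ≈ 5.92 × 32^0.63 ≈ 52.55 kt.
Hurricane In-fa: ΔP = 25; V ≈ 6.24 × 25^0.612 ≈ 44.74 kt.
Difference ≈ 52.55 − 44.74 = 7.81 → 8 kt.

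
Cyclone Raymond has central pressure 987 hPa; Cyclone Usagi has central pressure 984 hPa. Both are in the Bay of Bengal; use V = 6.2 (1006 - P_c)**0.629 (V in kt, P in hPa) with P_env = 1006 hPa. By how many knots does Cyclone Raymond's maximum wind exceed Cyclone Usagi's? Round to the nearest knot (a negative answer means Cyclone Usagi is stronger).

-4 kt

Cyclone Raymond: ΔP = 19; V ≈ 6.2 × 19^0.629 ≈ 39.51 kt.
Cyclone Usagi: ΔP = 22; V ≈ 6.2 × 22^0.629 ≈ 43.33 kt.
Difference ≈ 39.51 − 43.33 = -3.82 → -4 kt.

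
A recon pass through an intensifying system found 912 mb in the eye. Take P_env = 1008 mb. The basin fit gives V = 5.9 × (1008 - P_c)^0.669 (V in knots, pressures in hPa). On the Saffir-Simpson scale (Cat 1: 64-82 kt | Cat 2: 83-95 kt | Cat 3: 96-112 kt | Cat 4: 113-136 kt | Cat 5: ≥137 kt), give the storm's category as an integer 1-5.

4

ΔP = 1008 − 912 = 96 mb.
V ≈ 5.9 × 96^0.669 = 5.9 × 21.19 ≈ 125 kt.
125 kt falls in the Category 4 band.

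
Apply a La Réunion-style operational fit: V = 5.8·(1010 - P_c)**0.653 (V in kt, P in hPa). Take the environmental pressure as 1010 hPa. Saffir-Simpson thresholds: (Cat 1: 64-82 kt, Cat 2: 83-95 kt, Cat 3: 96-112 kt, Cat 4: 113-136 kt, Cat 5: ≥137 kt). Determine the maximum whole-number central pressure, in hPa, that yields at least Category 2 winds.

951 hPa

Category 2 begins at V = 83 kt.
Required ΔP = (83/5.8)^(1/0.653) = 14.310^1.531 ≈ 58.85 hPa.
P_c ≤ 1010 − 58.85 = 951.15, so the highest integer P_c is 951 hPa.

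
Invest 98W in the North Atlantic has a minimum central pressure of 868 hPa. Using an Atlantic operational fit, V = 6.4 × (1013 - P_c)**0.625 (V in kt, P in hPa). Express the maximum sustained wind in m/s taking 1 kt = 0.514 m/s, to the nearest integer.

ΔP = 1013 − 868 = 145 hPa.
V ≈ 6.4 × 145^0.625 = 6.4 × 22.431 ≈ 143.561 kt.
143.561 × 0.514 ≈ 73.79 m/s → 74 m/s.

74 m/s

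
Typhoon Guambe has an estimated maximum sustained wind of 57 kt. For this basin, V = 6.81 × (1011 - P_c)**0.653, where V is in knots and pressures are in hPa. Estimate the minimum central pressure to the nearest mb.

ΔP = (V / 6.81)^(1/0.653) = (57/6.81)^1.531.
57/6.81 = 8.370; 8.370^1.531 ≈ 25.89 mb.
P_c = 1011 − 25.89 = 985.11 ≈ 985 mb.

985 mb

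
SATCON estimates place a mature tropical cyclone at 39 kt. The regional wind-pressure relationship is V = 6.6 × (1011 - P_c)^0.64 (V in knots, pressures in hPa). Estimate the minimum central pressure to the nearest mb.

ΔP = (V / 6.6)^(1/0.64) = (39/6.6)^1.562.
39/6.6 = 5.909; 5.909^1.562 ≈ 16.05 mb.
P_c = 1011 − 16.05 = 994.95 ≈ 995 mb.

995 mb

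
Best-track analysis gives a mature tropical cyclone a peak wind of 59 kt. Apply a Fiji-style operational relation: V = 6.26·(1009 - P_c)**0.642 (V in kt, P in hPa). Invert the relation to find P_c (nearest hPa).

976 hPa

ΔP = (V / 6.26)^(1/0.642) = (59/6.26)^1.558.
59/6.26 = 9.425; 9.425^1.558 ≈ 32.93 hPa.
P_c = 1009 − 32.93 = 976.07 ≈ 976 hPa.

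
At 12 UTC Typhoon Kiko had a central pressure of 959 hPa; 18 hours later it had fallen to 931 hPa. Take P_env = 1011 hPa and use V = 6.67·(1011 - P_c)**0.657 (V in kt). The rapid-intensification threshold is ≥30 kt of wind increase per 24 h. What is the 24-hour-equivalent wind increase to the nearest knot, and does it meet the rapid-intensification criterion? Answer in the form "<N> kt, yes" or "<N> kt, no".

39 kt, yes

V₁: ΔP = 52, V ≈ 6.67 × 52^0.657 ≈ 89.44 kt.
V₂: ΔP = 80, V ≈ 6.67 × 80^0.657 ≈ 118.70 kt.
ΔV over 18 h = 29.26 kt → 24 h equivalent = 29.26 × 24/18 ≈ 39.01 kt.
39 kt ≥ 30 kt ⇒ rapid intensification.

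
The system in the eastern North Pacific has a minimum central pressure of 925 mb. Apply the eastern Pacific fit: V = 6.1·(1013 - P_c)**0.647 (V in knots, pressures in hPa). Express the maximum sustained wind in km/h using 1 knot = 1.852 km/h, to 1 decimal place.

ΔP = 1013 − 925 = 88 mb.
V ≈ 6.1 × 88^0.647 = 6.1 × 18.117 ≈ 110.512 kt.
110.512 × 1.852 ≈ 204.67 km/h → 204.7 km/h.

204.7 km/h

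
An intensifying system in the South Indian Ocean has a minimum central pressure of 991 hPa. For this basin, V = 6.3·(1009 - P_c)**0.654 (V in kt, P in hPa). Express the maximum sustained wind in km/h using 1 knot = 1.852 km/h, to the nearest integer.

ΔP = 1009 − 991 = 18 hPa.
V ≈ 6.3 × 18^0.654 = 6.3 × 6.621 ≈ 41.715 kt.
41.715 × 1.852 ≈ 77.26 km/h → 77 km/h.

77 km/h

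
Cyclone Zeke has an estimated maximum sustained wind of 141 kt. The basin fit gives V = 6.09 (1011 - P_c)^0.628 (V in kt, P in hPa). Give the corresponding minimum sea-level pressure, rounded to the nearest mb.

862 mb

ΔP = (V / 6.09)^(1/0.628) = (141/6.09)^1.592.
141/6.09 = 23.153; 23.153^1.592 ≈ 148.91 mb.
P_c = 1011 − 148.91 = 862.09 ≈ 862 mb.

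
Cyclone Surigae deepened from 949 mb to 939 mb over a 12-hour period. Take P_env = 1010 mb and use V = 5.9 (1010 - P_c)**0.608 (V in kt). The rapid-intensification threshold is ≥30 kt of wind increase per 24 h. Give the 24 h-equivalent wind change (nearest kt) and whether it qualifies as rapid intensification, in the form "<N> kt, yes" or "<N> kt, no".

V₁: ΔP = 61, V ≈ 5.9 × 61^0.608 ≈ 71.83 kt.
V₂: ΔP = 71, V ≈ 5.9 × 71^0.608 ≈ 78.78 kt.
ΔV over 12 h = 6.95 kt → 24 h equivalent = 6.95 × 24/12 ≈ 13.90 kt.
14 kt < 30 kt ⇒ not rapid intensification.

14 kt, no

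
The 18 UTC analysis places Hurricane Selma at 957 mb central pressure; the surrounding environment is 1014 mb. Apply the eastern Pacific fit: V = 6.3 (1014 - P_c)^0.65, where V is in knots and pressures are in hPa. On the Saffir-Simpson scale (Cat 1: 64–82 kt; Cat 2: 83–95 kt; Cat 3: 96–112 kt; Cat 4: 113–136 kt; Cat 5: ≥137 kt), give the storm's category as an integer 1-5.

ΔP = 1014 − 957 = 57 mb.
V ≈ 6.3 × 57^0.65 = 6.3 × 13.85 ≈ 87 kt.
87 kt falls in the Category 2 band.

2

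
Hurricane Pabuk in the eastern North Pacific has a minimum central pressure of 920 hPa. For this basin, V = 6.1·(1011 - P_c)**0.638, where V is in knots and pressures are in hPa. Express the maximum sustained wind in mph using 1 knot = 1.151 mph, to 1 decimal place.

124.8 mph

ΔP = 1011 − 920 = 91 hPa.
V ≈ 6.1 × 91^0.638 = 6.1 × 17.777 ≈ 108.442 kt.
108.442 × 1.151 ≈ 124.82 mph → 124.8 mph.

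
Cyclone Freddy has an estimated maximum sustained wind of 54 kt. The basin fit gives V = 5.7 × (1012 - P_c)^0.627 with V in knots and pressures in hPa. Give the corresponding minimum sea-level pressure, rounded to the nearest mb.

976 mb

ΔP = (V / 5.7)^(1/0.627) = (54/5.7)^1.595.
54/5.7 = 9.474; 9.474^1.595 ≈ 36.09 mb.
P_c = 1012 − 36.09 = 975.91 ≈ 976 mb.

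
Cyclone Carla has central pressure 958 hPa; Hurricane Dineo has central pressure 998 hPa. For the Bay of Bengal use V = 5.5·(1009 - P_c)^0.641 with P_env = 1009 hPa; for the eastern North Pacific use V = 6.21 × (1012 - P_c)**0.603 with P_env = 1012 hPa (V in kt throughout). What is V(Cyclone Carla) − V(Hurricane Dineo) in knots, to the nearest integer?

38 kt

Cyclone Carla: ΔP = 51; V ≈ 5.5 × 51^0.641 ≈ 68.38 kt.
Hurricane Dineo: ΔP = 14; V ≈ 6.21 × 14^0.603 ≈ 30.49 kt.
Difference ≈ 68.38 − 30.49 = 37.89 → 38 kt.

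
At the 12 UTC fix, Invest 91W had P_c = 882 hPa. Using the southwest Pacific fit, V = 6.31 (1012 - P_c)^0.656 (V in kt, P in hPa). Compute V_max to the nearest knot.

154 kt

ΔP = 1012 − 882 = 130 hPa.
130^0.656 ≈ 24.364.
V ≈ 6.31 × 24.364 ≈ 153.7 kt.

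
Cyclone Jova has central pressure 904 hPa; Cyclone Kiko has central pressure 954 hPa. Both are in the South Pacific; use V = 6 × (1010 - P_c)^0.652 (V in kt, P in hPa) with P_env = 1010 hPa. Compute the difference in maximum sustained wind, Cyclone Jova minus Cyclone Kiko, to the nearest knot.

Cyclone Jova: ΔP = 106; V ≈ 6 × 106^0.652 ≈ 125.50 kt.
Cyclone Kiko: ΔP = 56; V ≈ 6 × 56^0.652 ≈ 82.79 kt.
Difference ≈ 125.50 − 82.79 = 42.71 → 43 kt.

43 kt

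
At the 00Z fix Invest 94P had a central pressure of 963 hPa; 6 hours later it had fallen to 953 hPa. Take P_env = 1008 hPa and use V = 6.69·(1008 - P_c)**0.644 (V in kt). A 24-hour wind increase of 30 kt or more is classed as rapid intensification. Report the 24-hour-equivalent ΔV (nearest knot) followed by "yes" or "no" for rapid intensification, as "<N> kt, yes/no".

43 kt, yes

V₁: ΔP = 45, V ≈ 6.69 × 45^0.644 ≈ 77.64 kt.
V₂: ΔP = 55, V ≈ 6.69 × 55^0.644 ≈ 88.35 kt.
ΔV over 6 h = 10.71 kt → 24 h equivalent = 10.71 × 24/6 ≈ 42.84 kt.
43 kt ≥ 30 kt ⇒ rapid intensification.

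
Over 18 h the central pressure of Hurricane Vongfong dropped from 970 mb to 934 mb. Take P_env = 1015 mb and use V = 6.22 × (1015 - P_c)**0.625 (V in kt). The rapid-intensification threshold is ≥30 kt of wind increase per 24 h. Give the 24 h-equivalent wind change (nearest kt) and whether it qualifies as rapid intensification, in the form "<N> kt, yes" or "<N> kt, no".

40 kt, yes

V₁: ΔP = 45, V ≈ 6.22 × 45^0.625 ≈ 67.15 kt.
V₂: ΔP = 81, V ≈ 6.22 × 81^0.625 ≈ 96.96 kt.
ΔV over 18 h = 29.81 kt → 24 h equivalent = 29.81 × 24/18 ≈ 39.75 kt.
40 kt ≥ 30 kt ⇒ rapid intensification.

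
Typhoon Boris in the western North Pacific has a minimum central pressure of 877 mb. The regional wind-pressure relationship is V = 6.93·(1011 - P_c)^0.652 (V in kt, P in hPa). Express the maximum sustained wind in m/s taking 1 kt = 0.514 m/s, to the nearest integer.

ΔP = 1011 − 877 = 134 mb.
V ≈ 6.93 × 134^0.652 = 6.93 × 24.371 ≈ 168.891 kt.
168.891 × 0.514 ≈ 86.81 m/s → 87 m/s.

87 m/s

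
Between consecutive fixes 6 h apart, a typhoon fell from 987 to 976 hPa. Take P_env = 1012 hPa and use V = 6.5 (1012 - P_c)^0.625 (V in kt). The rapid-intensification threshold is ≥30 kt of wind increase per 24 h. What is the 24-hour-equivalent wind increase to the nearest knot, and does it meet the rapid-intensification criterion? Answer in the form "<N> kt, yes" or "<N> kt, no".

V₁: ΔP = 25, V ≈ 6.5 × 25^0.625 ≈ 48.60 kt.
V₂: ΔP = 36, V ≈ 6.5 × 36^0.625 ≈ 61.04 kt.
ΔV over 6 h = 12.44 kt → 24 h equivalent = 12.44 × 24/6 ≈ 49.76 kt.
50 kt ≥ 30 kt ⇒ rapid intensification.

50 kt, yes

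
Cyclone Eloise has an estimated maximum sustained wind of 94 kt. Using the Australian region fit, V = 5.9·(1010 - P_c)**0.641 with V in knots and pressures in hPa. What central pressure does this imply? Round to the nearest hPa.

935 hPa

ΔP = (V / 5.9)^(1/0.641) = (94/5.9)^1.560.
94/5.9 = 15.932; 15.932^1.560 ≈ 75.10 hPa.
P_c = 1010 − 75.10 = 934.90 ≈ 935 hPa.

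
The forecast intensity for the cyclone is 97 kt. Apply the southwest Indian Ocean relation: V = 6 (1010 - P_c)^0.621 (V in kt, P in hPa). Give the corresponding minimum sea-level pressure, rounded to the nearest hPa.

ΔP = (V / 6)^(1/0.621) = (97/6)^1.610.
97/6 = 16.167; 16.167^1.610 ≈ 88.36 hPa.
P_c = 1010 − 88.36 = 921.64 ≈ 922 hPa.

922 hPa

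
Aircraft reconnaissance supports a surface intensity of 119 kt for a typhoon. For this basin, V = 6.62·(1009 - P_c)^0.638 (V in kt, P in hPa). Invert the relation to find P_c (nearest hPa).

916 hPa

ΔP = (V / 6.62)^(1/0.638) = (119/6.62)^1.567.
119/6.62 = 17.976; 17.976^1.567 ≈ 92.60 hPa.
P_c = 1009 − 92.60 = 916.40 ≈ 916 hPa.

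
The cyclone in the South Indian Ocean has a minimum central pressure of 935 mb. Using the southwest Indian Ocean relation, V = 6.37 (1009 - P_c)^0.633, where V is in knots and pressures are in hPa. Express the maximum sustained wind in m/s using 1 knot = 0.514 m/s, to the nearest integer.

50 m/s

ΔP = 1009 − 935 = 74 mb.
V ≈ 6.37 × 74^0.633 = 6.37 × 15.248 ≈ 97.132 kt.
97.132 × 0.514 ≈ 49.93 m/s → 50 m/s.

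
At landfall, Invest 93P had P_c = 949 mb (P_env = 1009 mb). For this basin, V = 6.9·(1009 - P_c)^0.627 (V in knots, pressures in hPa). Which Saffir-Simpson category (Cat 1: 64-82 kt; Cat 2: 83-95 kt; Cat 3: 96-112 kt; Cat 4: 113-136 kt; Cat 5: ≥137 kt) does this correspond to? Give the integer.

ΔP = 1009 − 949 = 60 mb.
V ≈ 6.9 × 60^0.627 = 6.9 × 13.03 ≈ 90 kt.
90 kt falls in the Category 2 band.

2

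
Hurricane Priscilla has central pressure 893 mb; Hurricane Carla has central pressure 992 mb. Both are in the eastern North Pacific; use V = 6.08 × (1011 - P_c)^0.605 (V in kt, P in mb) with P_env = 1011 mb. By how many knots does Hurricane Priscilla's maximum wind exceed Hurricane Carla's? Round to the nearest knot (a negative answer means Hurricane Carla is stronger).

73 kt

Hurricane Priscilla: ΔP = 118; V ≈ 6.08 × 118^0.605 ≈ 108.99 kt.
Hurricane Carla: ΔP = 19; V ≈ 6.08 × 19^0.605 ≈ 36.10 kt.
Difference ≈ 108.99 − 36.10 = 72.89 → 73 kt.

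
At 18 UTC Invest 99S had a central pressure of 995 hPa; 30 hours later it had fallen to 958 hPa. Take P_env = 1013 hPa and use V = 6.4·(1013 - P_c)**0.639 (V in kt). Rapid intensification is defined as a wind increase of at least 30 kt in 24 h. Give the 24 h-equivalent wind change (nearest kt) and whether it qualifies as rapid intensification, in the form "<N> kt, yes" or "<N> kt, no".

V₁: ΔP = 18, V ≈ 6.4 × 18^0.639 ≈ 40.58 kt.
V₂: ΔP = 55, V ≈ 6.4 × 55^0.639 ≈ 82.85 kt.
ΔV over 30 h = 42.27 kt → 24 h equivalent = 42.27 × 24/30 ≈ 33.82 kt.
34 kt ≥ 30 kt ⇒ rapid intensification.

34 kt, yes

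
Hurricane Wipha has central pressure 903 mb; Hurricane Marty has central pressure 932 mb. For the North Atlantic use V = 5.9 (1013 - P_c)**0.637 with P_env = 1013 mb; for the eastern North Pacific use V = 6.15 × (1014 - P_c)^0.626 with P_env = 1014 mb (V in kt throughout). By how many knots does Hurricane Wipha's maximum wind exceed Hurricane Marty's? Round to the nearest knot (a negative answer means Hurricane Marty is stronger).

Hurricane Wipha: ΔP = 110; V ≈ 5.9 × 110^0.637 ≈ 117.82 kt.
Hurricane Marty: ΔP = 82; V ≈ 6.15 × 82^0.626 ≈ 97.03 kt.
Difference ≈ 117.82 − 97.03 = 20.79 → 21 kt.

21 kt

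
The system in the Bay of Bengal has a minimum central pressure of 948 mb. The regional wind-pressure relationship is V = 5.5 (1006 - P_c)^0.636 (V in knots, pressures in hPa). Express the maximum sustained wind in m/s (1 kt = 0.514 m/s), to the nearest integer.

ΔP = 1006 − 948 = 58 mb.
V ≈ 5.5 × 58^0.636 = 5.5 × 13.229 ≈ 72.762 kt.
72.762 × 0.514 ≈ 37.40 m/s → 37 m/s.

37 m/s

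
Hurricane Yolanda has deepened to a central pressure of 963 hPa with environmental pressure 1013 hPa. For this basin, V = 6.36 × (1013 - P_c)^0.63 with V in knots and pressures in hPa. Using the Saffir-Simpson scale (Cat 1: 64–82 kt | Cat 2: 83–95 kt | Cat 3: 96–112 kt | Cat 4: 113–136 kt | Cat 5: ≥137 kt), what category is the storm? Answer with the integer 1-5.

1

ΔP = 1013 − 963 = 50 hPa.
V ≈ 6.36 × 50^0.63 = 6.36 × 11.76 ≈ 75 kt.
75 kt falls in the Category 1 band.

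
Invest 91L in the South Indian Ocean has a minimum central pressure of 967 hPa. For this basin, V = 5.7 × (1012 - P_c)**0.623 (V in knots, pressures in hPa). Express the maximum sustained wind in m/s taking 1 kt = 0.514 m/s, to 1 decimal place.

ΔP = 1012 − 967 = 45 hPa.
V ≈ 5.7 × 45^0.623 = 5.7 × 10.714 ≈ 61.070 kt.
61.070 × 0.514 ≈ 31.39 m/s → 31.4 m/s.

31.4 m/s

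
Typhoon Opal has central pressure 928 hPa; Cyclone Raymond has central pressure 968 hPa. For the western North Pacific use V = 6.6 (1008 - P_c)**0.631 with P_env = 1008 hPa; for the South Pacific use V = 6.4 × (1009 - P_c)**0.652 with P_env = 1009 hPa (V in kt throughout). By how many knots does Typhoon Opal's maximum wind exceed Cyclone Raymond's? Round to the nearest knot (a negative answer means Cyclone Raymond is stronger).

Typhoon Opal: ΔP = 80; V ≈ 6.6 × 80^0.631 ≈ 104.81 kt.
Cyclone Raymond: ΔP = 41; V ≈ 6.4 × 41^0.652 ≈ 72.06 kt.
Difference ≈ 104.81 − 72.06 = 32.75 → 33 kt.

33 kt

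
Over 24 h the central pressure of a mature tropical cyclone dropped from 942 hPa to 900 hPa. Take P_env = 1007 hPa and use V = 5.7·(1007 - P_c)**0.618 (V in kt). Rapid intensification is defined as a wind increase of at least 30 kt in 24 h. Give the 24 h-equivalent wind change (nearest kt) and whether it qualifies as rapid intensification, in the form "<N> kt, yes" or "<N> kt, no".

V₁: ΔP = 65, V ≈ 5.7 × 65^0.618 ≈ 75.21 kt.
V₂: ΔP = 107, V ≈ 5.7 × 107^0.618 ≈ 102.34 kt.
ΔV over 24 h = 27.13 kt → 24 h equivalent = 27.13 × 24/24 ≈ 27.13 kt.
27 kt < 30 kt ⇒ not rapid intensification.

27 kt, no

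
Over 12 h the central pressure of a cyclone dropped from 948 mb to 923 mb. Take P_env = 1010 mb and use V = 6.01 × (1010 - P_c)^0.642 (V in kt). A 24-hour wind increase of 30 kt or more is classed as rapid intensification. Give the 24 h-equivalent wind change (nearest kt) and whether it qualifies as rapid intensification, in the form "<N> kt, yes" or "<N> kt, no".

V₁: ΔP = 62, V ≈ 6.01 × 62^0.642 ≈ 85.03 kt.
V₂: ΔP = 87, V ≈ 6.01 × 87^0.642 ≈ 105.69 kt.
ΔV over 12 h = 20.66 kt → 24 h equivalent = 20.66 × 24/12 ≈ 41.32 kt.
41 kt ≥ 30 kt ⇒ rapid intensification.

41 kt, yes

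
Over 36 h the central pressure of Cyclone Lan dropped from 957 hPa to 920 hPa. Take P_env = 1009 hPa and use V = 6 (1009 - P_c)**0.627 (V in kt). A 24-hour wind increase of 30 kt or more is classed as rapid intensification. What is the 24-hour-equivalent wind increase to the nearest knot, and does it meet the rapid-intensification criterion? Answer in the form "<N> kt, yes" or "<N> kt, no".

V₁: ΔP = 52, V ≈ 6 × 52^0.627 ≈ 71.46 kt.
V₂: ΔP = 89, V ≈ 6 × 89^0.627 ≈ 100.10 kt.
ΔV over 36 h = 28.64 kt → 24 h equivalent = 28.64 × 24/36 ≈ 19.09 kt.
19 kt < 30 kt ⇒ not rapid intensification.

19 kt, no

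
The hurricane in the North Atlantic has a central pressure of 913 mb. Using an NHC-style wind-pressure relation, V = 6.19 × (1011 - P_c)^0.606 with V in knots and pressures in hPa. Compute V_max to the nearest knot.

ΔP = 1011 − 913 = 98 mb.
98^0.606 ≈ 16.095.
V ≈ 6.19 × 16.095 ≈ 99.6 kt.

100 kt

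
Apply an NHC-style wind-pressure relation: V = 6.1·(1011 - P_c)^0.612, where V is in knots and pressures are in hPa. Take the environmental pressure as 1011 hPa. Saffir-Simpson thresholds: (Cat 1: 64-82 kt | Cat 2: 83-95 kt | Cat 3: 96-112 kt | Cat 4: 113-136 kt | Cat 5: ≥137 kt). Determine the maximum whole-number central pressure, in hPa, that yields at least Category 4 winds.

Category 4 begins at V = 113 kt.
Required ΔP = (113/6.1)^(1/0.612) = 18.525^1.634 ≈ 117.89 hPa.
P_c ≤ 1011 − 117.89 = 893.11, so the highest integer P_c is 893 hPa.

893 hPa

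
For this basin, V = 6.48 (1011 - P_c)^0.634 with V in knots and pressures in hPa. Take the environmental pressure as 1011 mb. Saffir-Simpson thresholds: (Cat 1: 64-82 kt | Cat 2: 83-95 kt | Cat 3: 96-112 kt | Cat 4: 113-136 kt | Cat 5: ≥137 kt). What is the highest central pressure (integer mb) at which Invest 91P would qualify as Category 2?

955 mb

Category 2 begins at V = 83 kt.
Required ΔP = (83/6.48)^(1/0.634) = 12.809^1.577 ≈ 55.83 mb.
P_c ≤ 1011 − 55.83 = 955.17, so the highest integer P_c is 955 mb.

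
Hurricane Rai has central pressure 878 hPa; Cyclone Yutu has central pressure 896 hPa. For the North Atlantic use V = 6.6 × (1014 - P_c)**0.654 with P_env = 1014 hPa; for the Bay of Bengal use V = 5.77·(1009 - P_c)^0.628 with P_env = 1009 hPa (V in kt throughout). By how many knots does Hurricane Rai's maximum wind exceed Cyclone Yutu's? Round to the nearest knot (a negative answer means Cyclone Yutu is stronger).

52 kt

Hurricane Rai: ΔP = 136; V ≈ 6.6 × 136^0.654 ≈ 164.01 kt.
Cyclone Yutu: ΔP = 113; V ≈ 5.77 × 113^0.628 ≈ 112.33 kt.
Difference ≈ 164.01 − 112.33 = 51.68 → 52 kt.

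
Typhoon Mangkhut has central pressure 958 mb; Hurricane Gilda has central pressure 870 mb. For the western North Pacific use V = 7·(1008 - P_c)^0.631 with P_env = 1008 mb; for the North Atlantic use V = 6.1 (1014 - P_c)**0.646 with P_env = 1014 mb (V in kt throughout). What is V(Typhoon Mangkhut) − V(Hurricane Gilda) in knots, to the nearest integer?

Typhoon Mangkhut: ΔP = 50; V ≈ 7 × 50^0.631 ≈ 82.63 kt.
Hurricane Gilda: ΔP = 144; V ≈ 6.1 × 144^0.646 ≈ 151.23 kt.
Difference ≈ 82.63 − 151.23 = -68.60 → -69 kt.

-69 kt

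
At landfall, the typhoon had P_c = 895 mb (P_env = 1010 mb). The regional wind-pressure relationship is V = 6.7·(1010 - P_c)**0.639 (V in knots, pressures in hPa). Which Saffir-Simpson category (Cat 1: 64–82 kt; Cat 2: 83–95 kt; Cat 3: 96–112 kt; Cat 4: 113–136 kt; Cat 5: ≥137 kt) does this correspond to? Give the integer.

5

ΔP = 1010 − 895 = 115 mb.
V ≈ 6.7 × 115^0.639 = 6.7 × 20.74 ≈ 139 kt.
139 kt falls in the Category 5 band.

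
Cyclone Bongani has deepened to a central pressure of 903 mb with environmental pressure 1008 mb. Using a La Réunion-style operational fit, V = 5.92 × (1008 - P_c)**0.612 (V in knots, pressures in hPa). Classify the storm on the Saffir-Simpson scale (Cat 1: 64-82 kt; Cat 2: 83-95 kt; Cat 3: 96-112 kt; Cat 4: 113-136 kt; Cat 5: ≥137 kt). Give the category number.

ΔP = 1008 − 903 = 105 mb.
V ≈ 5.92 × 105^0.612 = 5.92 × 17.26 ≈ 102 kt.
102 kt falls in the Category 3 band.

3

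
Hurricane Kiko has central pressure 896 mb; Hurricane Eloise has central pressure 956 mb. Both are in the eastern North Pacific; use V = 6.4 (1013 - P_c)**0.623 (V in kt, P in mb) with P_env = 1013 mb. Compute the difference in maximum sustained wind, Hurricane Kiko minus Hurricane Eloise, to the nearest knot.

45 kt

Hurricane Kiko: ΔP = 117; V ≈ 6.4 × 117^0.623 ≈ 124.35 kt.
Hurricane Eloise: ΔP = 57; V ≈ 6.4 × 57^0.623 ≈ 79.45 kt.
Difference ≈ 124.35 − 79.45 = 44.90 → 45 kt.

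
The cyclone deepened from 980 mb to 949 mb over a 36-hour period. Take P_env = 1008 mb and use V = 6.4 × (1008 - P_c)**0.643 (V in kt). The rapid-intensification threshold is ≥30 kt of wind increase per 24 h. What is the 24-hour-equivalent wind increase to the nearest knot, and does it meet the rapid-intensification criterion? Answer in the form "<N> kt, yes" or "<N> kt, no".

22 kt, no

V₁: ΔP = 28, V ≈ 6.4 × 28^0.643 ≈ 54.54 kt.
V₂: ΔP = 59, V ≈ 6.4 × 59^0.643 ≈ 88.07 kt.
ΔV over 36 h = 33.53 kt → 24 h equivalent = 33.53 × 24/36 ≈ 22.35 kt.
22 kt < 30 kt ⇒ not rapid intensification.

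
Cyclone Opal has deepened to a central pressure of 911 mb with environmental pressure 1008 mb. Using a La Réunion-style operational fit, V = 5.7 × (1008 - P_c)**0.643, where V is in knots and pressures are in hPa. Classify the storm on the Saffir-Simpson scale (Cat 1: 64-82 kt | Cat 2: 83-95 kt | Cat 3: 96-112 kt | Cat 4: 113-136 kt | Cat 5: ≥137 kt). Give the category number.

ΔP = 1008 − 911 = 97 mb.
V ≈ 5.7 × 97^0.643 = 5.7 × 18.94 ≈ 108 kt.
108 kt falls in the Category 3 band.

3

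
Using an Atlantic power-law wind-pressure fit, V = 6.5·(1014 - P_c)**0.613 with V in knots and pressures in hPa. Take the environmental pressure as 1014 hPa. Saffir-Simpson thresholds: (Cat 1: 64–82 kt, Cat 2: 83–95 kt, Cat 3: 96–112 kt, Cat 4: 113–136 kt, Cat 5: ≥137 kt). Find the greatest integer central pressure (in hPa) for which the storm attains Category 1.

972 hPa

Category 1 begins at V = 64 kt.
Required ΔP = (64/6.5)^(1/0.613) = 9.846^1.631 ≈ 41.72 hPa.
P_c ≤ 1014 − 41.72 = 972.28, so the highest integer P_c is 972 hPa.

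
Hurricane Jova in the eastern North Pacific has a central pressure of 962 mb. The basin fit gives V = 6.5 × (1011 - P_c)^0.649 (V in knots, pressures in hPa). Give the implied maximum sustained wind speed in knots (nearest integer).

ΔP = 1011 − 962 = 49 mb.
49^0.649 ≈ 12.501.
V ≈ 6.5 × 12.501 ≈ 81.3 kt.

81 kt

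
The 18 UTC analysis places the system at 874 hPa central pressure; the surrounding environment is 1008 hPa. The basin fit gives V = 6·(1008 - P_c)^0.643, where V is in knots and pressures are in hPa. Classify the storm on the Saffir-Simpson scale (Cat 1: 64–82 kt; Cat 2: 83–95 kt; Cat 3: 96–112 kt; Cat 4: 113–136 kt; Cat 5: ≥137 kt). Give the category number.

5

ΔP = 1008 − 874 = 134 hPa.
V ≈ 6 × 134^0.643 = 6 × 23.32 ≈ 140 kt.
140 kt falls in the Category 5 band.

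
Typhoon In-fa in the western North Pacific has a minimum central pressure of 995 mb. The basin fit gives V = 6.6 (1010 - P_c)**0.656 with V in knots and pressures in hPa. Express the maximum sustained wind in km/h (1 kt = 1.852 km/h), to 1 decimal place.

ΔP = 1010 − 995 = 15 mb.
V ≈ 6.6 × 15^0.656 = 6.6 × 5.909 ≈ 39.000 kt.
39.000 × 1.852 ≈ 72.23 km/h → 72.2 km/h.

72.2 km/h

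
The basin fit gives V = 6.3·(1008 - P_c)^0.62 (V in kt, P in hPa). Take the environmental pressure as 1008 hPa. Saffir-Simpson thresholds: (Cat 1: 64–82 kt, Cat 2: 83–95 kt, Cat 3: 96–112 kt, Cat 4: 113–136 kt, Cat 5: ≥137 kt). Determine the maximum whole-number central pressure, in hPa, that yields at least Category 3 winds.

927 hPa

Category 3 begins at V = 96 kt.
Required ΔP = (96/6.3)^(1/0.62) = 15.238^1.613 ≈ 80.90 hPa.
P_c ≤ 1008 − 80.90 = 927.10, so the highest integer P_c is 927 hPa.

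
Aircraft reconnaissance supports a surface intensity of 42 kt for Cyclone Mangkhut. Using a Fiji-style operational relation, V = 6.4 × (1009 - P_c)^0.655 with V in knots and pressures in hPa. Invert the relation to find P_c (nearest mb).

ΔP = (V / 6.4)^(1/0.655) = (42/6.4)^1.527.
42/6.4 = 6.562; 6.562^1.527 ≈ 17.68 mb.
P_c = 1009 − 17.68 = 991.32 ≈ 991 mb.

991 mb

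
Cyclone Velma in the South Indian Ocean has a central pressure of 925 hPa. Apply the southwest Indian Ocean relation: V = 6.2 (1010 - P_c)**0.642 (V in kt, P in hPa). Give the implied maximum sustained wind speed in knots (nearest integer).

ΔP = 1010 − 925 = 85 hPa.
85^0.642 ≈ 17.326.
V ≈ 6.2 × 17.326 ≈ 107.4 kt.

107 kt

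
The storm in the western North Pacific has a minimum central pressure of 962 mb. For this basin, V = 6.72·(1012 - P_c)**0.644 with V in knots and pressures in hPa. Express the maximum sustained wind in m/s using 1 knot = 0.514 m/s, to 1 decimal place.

ΔP = 1012 − 962 = 50 mb.
V ≈ 6.72 × 50^0.644 = 6.72 × 12.420 ≈ 83.465 kt.
83.465 × 0.514 ≈ 42.90 m/s → 42.9 m/s.

42.9 m/s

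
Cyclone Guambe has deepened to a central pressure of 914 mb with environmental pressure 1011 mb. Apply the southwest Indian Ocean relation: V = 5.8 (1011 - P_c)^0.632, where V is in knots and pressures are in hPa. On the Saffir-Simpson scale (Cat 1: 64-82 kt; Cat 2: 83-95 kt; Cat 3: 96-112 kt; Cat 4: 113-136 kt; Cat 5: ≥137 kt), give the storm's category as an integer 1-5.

ΔP = 1011 − 914 = 97 mb.
V ≈ 5.8 × 97^0.632 = 5.8 × 18.02 ≈ 104 kt.
104 kt falls in the Category 3 band.

3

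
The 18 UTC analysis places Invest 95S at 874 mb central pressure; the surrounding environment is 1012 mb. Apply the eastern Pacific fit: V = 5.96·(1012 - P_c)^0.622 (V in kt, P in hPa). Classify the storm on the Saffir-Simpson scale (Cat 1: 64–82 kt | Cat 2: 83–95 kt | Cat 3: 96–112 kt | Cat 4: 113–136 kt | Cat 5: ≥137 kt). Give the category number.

4

ΔP = 1012 − 874 = 138 mb.
V ≈ 5.96 × 138^0.622 = 5.96 × 21.43 ≈ 128 kt.
128 kt falls in the Category 4 band.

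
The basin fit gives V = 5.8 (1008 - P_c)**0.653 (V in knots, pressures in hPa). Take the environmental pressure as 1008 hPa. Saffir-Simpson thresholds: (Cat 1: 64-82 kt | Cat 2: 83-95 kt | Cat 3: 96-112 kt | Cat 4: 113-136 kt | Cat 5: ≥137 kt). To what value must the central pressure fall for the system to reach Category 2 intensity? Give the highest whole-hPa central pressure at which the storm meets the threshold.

Category 2 begins at V = 83 kt.
Required ΔP = (83/5.8)^(1/0.653) = 14.310^1.531 ≈ 58.85 hPa.
P_c ≤ 1008 − 58.85 = 949.15, so the highest integer P_c is 949 hPa.

949 hPa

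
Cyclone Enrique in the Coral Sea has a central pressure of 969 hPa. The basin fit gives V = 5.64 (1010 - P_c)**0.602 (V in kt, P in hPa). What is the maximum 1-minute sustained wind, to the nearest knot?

53 kt

ΔP = 1010 − 969 = 41 hPa.
41^0.602 ≈ 9.352.
V ≈ 5.64 × 9.352 ≈ 52.7 kt.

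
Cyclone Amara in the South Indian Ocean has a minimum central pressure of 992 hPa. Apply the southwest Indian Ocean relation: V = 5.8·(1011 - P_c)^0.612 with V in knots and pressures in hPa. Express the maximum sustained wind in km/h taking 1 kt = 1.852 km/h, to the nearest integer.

ΔP = 1011 − 992 = 19 hPa.
V ≈ 5.8 × 19^0.612 = 5.8 × 6.062 ≈ 35.158 kt.
35.158 × 1.852 ≈ 65.11 km/h → 65 km/h.

65 km/h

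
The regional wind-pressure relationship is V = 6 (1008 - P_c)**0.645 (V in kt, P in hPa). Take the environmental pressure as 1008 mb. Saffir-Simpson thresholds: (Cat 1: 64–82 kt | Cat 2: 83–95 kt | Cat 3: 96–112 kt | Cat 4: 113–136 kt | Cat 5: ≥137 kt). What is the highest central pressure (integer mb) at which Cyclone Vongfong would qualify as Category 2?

949 mb

Category 2 begins at V = 83 kt.
Required ΔP = (83/6)^(1/0.645) = 13.833^1.550 ≈ 58.73 mb.
P_c ≤ 1008 − 58.73 = 949.27, so the highest integer P_c is 949 mb.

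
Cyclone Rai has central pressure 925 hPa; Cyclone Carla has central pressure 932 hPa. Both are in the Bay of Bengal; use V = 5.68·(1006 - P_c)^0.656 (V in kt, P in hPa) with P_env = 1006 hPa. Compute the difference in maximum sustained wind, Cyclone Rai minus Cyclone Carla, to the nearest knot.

6 kt

Cyclone Rai: ΔP = 81; V ≈ 5.68 × 81^0.656 ≈ 101.46 kt.
Cyclone Carla: ΔP = 74; V ≈ 5.68 × 74^0.656 ≈ 95.62 kt.
Difference ≈ 101.46 − 95.62 = 5.84 → 6 kt.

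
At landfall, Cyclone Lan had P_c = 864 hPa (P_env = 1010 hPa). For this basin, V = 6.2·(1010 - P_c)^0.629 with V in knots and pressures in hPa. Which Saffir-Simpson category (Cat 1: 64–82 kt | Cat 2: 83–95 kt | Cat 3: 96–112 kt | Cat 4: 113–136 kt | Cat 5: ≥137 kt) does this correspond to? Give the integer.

5

ΔP = 1010 − 864 = 146 hPa.
V ≈ 6.2 × 146^0.629 = 6.2 × 22.98 ≈ 142 kt.
142 kt falls in the Category 5 band.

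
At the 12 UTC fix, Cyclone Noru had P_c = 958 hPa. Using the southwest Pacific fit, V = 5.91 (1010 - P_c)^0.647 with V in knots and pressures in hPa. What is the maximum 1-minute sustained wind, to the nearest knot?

ΔP = 1010 − 958 = 52 hPa.
52^0.647 ≈ 12.890.
V ≈ 5.91 × 12.890 ≈ 76.2 kt.

76 kt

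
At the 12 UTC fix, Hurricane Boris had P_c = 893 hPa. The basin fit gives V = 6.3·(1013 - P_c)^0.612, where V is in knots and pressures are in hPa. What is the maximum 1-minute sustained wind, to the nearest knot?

118 kt

ΔP = 1013 − 893 = 120 hPa.
120^0.612 ≈ 18.727.
V ≈ 6.3 × 18.727 ≈ 118.0 kt.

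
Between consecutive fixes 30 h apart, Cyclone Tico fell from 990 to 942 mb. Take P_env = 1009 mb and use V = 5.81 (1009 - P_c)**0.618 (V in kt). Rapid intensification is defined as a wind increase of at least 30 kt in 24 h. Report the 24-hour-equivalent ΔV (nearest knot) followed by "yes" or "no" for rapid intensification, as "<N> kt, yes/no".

34 kt, yes

V₁: ΔP = 19, V ≈ 5.81 × 19^0.618 ≈ 35.85 kt.
V₂: ΔP = 67, V ≈ 5.81 × 67^0.618 ≈ 78.11 kt.
ΔV over 30 h = 42.26 kt → 24 h equivalent = 42.26 × 24/30 ≈ 33.81 kt.
34 kt ≥ 30 kt ⇒ rapid intensification.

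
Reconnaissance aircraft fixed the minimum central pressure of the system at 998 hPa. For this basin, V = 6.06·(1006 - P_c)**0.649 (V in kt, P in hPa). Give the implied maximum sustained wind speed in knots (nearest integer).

ΔP = 1006 − 998 = 8 hPa.
8^0.649 ≈ 3.856.
V ≈ 6.06 × 3.856 ≈ 23.4 kt.

23 kt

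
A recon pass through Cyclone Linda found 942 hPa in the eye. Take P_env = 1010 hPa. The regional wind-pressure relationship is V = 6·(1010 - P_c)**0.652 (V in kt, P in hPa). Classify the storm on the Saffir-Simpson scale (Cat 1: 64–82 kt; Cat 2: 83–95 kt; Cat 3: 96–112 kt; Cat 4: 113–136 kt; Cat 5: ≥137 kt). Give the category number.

2

ΔP = 1010 − 942 = 68 hPa.
V ≈ 6 × 68^0.652 = 6 × 15.66 ≈ 94 kt.
94 kt falls in the Category 2 band.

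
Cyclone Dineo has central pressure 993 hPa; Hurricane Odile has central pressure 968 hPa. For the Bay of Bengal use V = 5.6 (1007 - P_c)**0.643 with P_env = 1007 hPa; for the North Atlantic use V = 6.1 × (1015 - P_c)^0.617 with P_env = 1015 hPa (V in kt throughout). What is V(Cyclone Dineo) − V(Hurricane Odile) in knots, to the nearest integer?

-35 kt

Cyclone Dineo: ΔP = 14; V ≈ 5.6 × 14^0.643 ≈ 30.56 kt.
Hurricane Odile: ΔP = 47; V ≈ 6.1 × 47^0.617 ≈ 65.62 kt.
Difference ≈ 30.56 − 65.62 = -35.06 → -35 kt.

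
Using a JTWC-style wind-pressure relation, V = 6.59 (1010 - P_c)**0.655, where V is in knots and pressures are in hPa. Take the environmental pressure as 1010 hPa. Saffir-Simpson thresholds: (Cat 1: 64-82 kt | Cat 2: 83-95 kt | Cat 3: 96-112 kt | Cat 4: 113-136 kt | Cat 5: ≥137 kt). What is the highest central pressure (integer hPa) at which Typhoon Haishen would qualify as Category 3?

Category 3 begins at V = 96 kt.
Required ΔP = (96/6.59)^(1/0.655) = 14.568^1.527 ≈ 59.73 hPa.
P_c ≤ 1010 − 59.73 = 950.27, so the highest integer P_c is 950 hPa.

950 hPa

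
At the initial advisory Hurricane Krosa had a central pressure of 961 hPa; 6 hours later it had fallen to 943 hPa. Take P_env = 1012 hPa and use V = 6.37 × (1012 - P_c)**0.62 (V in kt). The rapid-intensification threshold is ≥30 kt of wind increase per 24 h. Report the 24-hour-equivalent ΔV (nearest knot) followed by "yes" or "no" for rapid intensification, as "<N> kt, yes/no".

60 kt, yes

V₁: ΔP = 51, V ≈ 6.37 × 51^0.62 ≈ 72.92 kt.
V₂: ΔP = 69, V ≈ 6.37 × 69^0.62 ≈ 87.95 kt.
ΔV over 6 h = 15.03 kt → 24 h equivalent = 15.03 × 24/6 ≈ 60.12 kt.
60 kt ≥ 30 kt ⇒ rapid intensification.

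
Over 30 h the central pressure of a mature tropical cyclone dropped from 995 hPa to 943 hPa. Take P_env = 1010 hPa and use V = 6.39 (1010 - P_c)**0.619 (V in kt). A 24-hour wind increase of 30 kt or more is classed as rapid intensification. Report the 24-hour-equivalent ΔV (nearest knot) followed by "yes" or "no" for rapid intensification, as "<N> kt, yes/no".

42 kt, yes

V₁: ΔP = 15, V ≈ 6.39 × 15^0.619 ≈ 34.16 kt.
V₂: ΔP = 67, V ≈ 6.39 × 67^0.619 ≈ 86.27 kt.
ΔV over 30 h = 52.11 kt → 24 h equivalent = 52.11 × 24/30 ≈ 41.69 kt.
42 kt ≥ 30 kt ⇒ rapid intensification.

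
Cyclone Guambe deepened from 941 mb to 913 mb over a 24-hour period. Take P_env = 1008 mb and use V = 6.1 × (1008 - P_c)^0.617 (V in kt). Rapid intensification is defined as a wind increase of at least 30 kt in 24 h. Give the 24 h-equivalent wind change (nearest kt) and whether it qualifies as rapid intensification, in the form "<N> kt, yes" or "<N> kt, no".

20 kt, no

V₁: ΔP = 67, V ≈ 6.1 × 67^0.617 ≈ 81.66 kt.
V₂: ΔP = 95, V ≈ 6.1 × 95^0.617 ≈ 101.29 kt.
ΔV over 24 h = 19.63 kt → 24 h equivalent = 19.63 × 24/24 ≈ 19.63 kt.
20 kt < 30 kt ⇒ not rapid intensification.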